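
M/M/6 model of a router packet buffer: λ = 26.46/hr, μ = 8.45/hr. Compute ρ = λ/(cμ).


ρ = λ/(cμ) = 26.46/(6·8.45) = 26.46/50.70 = 0.5219

Final: 0.5219


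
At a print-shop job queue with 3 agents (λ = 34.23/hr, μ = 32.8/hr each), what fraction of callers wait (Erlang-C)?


a = λ/μ = 1.0436; ρ = a/3 = 0.3479
P₀ = 0.347388 (from M/M/c formula)
C(c,a) = [a^c/(c!(1−ρ))]·P₀ = [1.13658/(6·0.6521)]·0.347388
= 0.29048·0.347388 = 0.100908

Final: 0.100908


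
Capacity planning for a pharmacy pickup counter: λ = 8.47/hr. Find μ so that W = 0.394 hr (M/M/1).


W = 1/(μ−λ) ⇒ μ − λ = 1/W = 1/0.394 = 2.5381
μ = λ + 1/W = 8.47 + 2.5381 = 11.0081 per hr

Final: 11.0081 /hr


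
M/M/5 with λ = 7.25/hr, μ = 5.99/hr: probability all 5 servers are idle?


a = λ/μ = 7.25/5.99 = 1.2104; ρ = a/c = 0.2421
Σ_{k=0}^{4} a^k/k! (terms k=0..4) = 1.00000 + 1.21035 + 0.73247 + 0.29552 + 0.08942 = 3.32776
Tail: a^5/(5!(1−ρ)) = 2.59750/(120·0.7579) = 0.02856
P₀ = 1/(3.32776 + 0.02856) = 1/3.35632 = 0.297945

Final: 0.297945


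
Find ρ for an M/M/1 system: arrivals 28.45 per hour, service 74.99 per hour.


ρ = λ/μ = 28.45/74.99 = 0.3794

Final: 0.3794


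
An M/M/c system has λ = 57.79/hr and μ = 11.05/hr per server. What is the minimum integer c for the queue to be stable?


Stability requires cμ > λ ⇔ c > λ/μ.
λ/μ = 57.79/11.05 = 5.2299
Minimum integer c = ⌊5.2299⌋ + 1 = 6
Check: 6·11.05 = 66.30 > 57.79, while 5·11.05 = 55.25 ≤ 57.79

Final: 6 servers


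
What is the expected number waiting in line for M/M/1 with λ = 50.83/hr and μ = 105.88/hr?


ρ = 50.83/105.88 = 0.4801
Lq = ρ²/(1−ρ) = 0.2305/0.5199 = 0.4433

Final: 0.4433


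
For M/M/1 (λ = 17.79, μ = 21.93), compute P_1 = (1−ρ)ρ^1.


ρ = 17.79/21.93 = 0.8112
P_n = (1−ρ)·ρ^n = (1 − 0.8112)·0.8112^1 = 0.1888·0.811218 = 0.153144

Final: 0.153144


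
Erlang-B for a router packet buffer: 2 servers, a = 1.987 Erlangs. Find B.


B(c,a) = (a^c/c!) / Σ_{k=0}^{c} a^k/k!
a^2/2! = 1.974085
Σ terms (k=0..2): 1.00000 + 1.98700 + 1.97408 = 4.961085
B = 1.974085/4.961085 = 0.397914

Final: 0.397914


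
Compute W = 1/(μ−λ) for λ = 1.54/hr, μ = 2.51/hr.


W = 1/(μ−λ) = 1/(2.51 − 1.54) = 1/0.9700 = 1.0309 hr

Final: 1.0309 hr


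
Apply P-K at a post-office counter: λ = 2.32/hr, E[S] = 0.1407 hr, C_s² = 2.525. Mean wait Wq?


ρ = λ·E[S] = 2.32·0.1407 = 0.3264
E[S²] = E[S]²(1+C_s²) = 0.1407²·(1+2.525) = 0.069783
Wq = λ·E[S²]/(2(1−ρ)) = 2.32·0.069783/(2·0.6736) = 0.12018 hr

Final: 0.12018 hr


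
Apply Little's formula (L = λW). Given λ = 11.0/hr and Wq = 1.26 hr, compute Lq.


Lq = λWq = 11.0·1.26 = 13.8600

Final: 13.8600


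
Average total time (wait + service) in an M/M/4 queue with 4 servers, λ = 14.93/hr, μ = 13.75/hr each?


a = 1.0858; ρ = 0.2715; P₀ = 0.336907
Lq = P₀·a^c·ρ/(c!(1−ρ)²) = 0.009980
Wq = Lq/λ = 0.009980/14.93 = 0.0006684 hr
W = Wq + 1/μ = 0.0006684 + 0.07273 = 0.07340 hr

Final: 0.07340 hr


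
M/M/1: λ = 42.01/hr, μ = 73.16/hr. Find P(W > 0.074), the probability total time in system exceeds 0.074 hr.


W ~ Exponential(μ−λ) for M/M/1.
μ − λ = 73.16 − 42.01 = 31.1500
P(W > t) = e^{−(μ−λ)t} = e^{−2.3051} = 0.099749

Final: 0.099749


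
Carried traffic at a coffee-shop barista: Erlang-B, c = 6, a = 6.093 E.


B(6,6.093) = 0.271419 (Erlang-B)
Carried load = a(1 − B) = 6.093·(1 − 0.271419) = 6.093·0.728581 = 4.4392 E

Final: 4.4392 Erlangs


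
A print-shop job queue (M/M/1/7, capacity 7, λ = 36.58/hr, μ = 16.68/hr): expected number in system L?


ρ = 36.58/16.68 = 2.1930
L = ρ[1 − (K+1)ρ^K + Kρ^(K+1)] / [(1−ρ)(1−ρ^(K+1))]
Numerator: 2.1930·(1 − 8·243.968403 + 7·535.033824) = 3935.397336
Denominator: (-1.1930)·(-534.033824) = 637.126685
L = 3935.397336/637.126685 = 6.1768

Final: 6.1768


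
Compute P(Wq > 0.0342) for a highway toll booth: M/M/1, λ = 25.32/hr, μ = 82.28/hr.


ρ = 25.32/82.28 = 0.3077
P(Wq > t) = ρ·e^{−(μ−λ)t} = 0.3077·e^{−1.9480}
= 0.3077·0.142554 = 0.043868

Final: 0.043868


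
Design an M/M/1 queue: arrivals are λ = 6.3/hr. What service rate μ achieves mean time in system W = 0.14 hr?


W = 1/(μ−λ) ⇒ μ − λ = 1/W = 1/0.14 = 7.1429
μ = λ + 1/W = 6.3 + 7.1429 = 13.4429 per hr

Final: 13.4429 /hr


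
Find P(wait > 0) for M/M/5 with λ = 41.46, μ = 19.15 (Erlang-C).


a = λ/μ = 2.1650; ρ = a/5 = 0.4330
P₀ = 0.113449 (from M/M/c formula)
C(c,a) = [a^c/(c!(1−ρ))]·P₀ = [47.56665/(120·0.5670)]·0.113449
= 0.69910·0.113449 = 0.079312

Final: 0.079312


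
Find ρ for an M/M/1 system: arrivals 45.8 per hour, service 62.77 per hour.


ρ = λ/μ = 45.8/62.77 = 0.7296

Final: 0.7296


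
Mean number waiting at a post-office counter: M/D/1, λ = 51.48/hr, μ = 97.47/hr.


ρ = 51.48/97.47 = 0.5282
M/D/1: Lq = ρ²/(2(1−ρ)) = 0.2790/(2·0.4718) = 0.29561

Final: 0.29561


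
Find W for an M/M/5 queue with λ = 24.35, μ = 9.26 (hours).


a = 2.6296; ρ = 0.5259; P₀ = 0.069834
Lq = P₀·a^c·ρ/(c!(1−ρ)²) = 0.17121
Wq = Lq/λ = 0.17121/24.35 = 0.007031 hr
W = Wq + 1/μ = 0.007031 + 0.10799 = 0.11502 hr

Final: 0.11502 hr


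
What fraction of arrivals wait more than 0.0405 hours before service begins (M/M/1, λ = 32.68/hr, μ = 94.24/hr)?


ρ = 32.68/94.24 = 0.3468
P(Wq > t) = ρ·e^{−(μ−λ)t} = 0.3468·e^{−2.4932}
= 0.3468·0.082647 = 0.028660

Final: 0.028660


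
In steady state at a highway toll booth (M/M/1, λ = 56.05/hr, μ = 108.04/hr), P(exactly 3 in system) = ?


ρ = 56.05/108.04 = 0.5188
P_n = (1−ρ)·ρ^n = (1 − 0.5188)·0.5188^3 = 0.4812·0.139628 = 0.067191

Final: 0.067191


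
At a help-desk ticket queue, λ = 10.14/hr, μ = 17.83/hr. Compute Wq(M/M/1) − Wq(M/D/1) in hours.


ρ = 10.14/17.83 = 0.5687
Wq(M/M/1) = ρ/(μ−λ) = 0.5687/7.69 = 0.07395 hr
Wq(M/D/1) = ρ/(2(μ−λ)) = 0.03698 hr
Savings = 0.07395 − 0.03698 = 0.03698 hr

Final: 0.03698 hr


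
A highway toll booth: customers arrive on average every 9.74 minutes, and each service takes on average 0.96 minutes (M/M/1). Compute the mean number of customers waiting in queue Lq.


λ = 60/9.74 = 6.1602 /hr
μ = 60/0.96 = 62.5000 /hr
ρ = λ/μ = 6.1602/62.5000 = 0.09856
Lq = ρ²/(1−ρ) = 0.009715/0.9014 = 0.01078

Final: 0.01078


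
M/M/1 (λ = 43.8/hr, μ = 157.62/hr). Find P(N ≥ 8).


ρ = 43.8/157.62 = 0.2779
P(N ≥ n) = ρ^n = 0.2779^8 = 0.00003556

Final: 0.00003556


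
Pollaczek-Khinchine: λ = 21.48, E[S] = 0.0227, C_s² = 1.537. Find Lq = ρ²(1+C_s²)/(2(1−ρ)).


ρ = λ·E[S] = 21.48·0.0227 = 0.4876
Lq = ρ²(1+C_s²)/(2(1−ρ)) = 0.2377·(1+1.537)/(2·0.5124)
= 0.2377·2.5370/1.0248 = 0.58857

Final: 0.58857


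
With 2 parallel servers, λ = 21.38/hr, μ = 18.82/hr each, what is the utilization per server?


ρ = λ/(cμ) = 21.38/(2·18.82) = 21.38/37.64 = 0.5680

Final: 0.5680


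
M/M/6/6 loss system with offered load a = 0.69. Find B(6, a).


B(c,a) = (a^c/c!) / Σ_{k=0}^{c} a^k/k!
a^6/6! = 0.0001499
Σ terms (k=0..6): 1.00000 + 0.69000 + 0.23805 + 0.05475 + 0.009445 + 0.001303 + 0.0001499 = 1.993699
B = 0.0001499/1.993699 = 0.00007518

Final: 0.00007518


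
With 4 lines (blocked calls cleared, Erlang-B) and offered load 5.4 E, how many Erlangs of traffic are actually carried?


B(4,5.4) = 0.428650 (Erlang-B)
Carried load = a(1 − B) = 5.4·(1 − 0.428650) = 5.4·0.571350 = 3.0853 E

Final: 3.0853 Erlangs


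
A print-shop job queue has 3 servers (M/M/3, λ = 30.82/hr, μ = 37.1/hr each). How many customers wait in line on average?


a = λ/μ = 0.8307; ρ = a/3 = 0.2769
P₀ = 0.433290
Lq = P₀·a^c·ρ / (c!·(1−ρ)²) = 0.433290·0.57329·0.2769/(6·0.52286)
= 0.02193

Final: 0.02193


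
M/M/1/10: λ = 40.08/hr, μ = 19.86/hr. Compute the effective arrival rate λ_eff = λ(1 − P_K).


ρ = 2.0181; P_K = (1−ρ)ρ^10/(1−ρ^11) = 0.504714
λ_eff = λ(1 − P_K) = 40.08·(1 − 0.504714) = 40.08·0.495286 = 19.8511 /hr

Final: 19.8511 /hr


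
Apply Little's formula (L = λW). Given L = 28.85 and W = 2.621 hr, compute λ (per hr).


λ = L/W = 28.85/2.621 = 11.0072 /hr

Final: 11.0072 /hr


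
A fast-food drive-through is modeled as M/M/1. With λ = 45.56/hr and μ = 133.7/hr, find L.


ρ = λ/μ = 45.56/133.7 = 0.3408
L = ρ/(1−ρ) = 0.3408/(1 − 0.3408) = 0.3408/0.6592 = 0.5169

Final: 0.5169


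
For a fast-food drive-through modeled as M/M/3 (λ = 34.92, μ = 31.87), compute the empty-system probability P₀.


a = λ/μ = 34.92/31.87 = 1.0957; ρ = a/c = 0.3652
Σ_{k=0}^{2} a^k/k! (terms k=0..2) = 1.00000 + 1.09570 + 0.60028 = 2.69598
Tail: a^3/(3!(1−ρ)) = 1.31546/(6·0.6348) = 0.34539
P₀ = 1/(2.69598 + 0.34539) = 1/3.04137 = 0.328799

Final: 0.328799


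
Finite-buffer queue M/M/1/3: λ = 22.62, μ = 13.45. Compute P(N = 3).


ρ = λ/μ = 22.62/13.45 = 1.6818
P_K = (1−ρ)ρ^K/(1−ρ^(K+1)) = (-0.6818·4.756757)/(1 − 7.999839)
= -3.243083/-6.999839 = 0.463308

Final: 0.463308


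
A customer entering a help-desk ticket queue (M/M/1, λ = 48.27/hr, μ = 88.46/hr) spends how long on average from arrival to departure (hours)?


W = 1/(μ−λ) = 1/(88.46 − 48.27) = 1/40.19 = 0.02488 hr

Final: 0.02488 hr


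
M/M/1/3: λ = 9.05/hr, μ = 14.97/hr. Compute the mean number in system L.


ρ = 9.05/14.97 = 0.6045
L = ρ[1 − (K+1)ρ^K + Kρ^(K+1)] / [(1−ρ)(1−ρ^(K+1))]
Numerator: 0.6045·(1 − 4·0.220943 + 3·0.133569) = 0.312510
Denominator: (0.3955)·(0.866431) = 0.342637
L = 0.312510/0.342637 = 0.9121

Final: 0.9121


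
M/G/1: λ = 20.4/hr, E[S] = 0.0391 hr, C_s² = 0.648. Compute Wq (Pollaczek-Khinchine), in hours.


ρ = λ·E[S] = 20.4·0.0391 = 0.7976
E[S²] = E[S]²(1+C_s²) = 0.0391²·(1+0.648) = 0.002519
Wq = λ·E[S²]/(2(1−ρ)) = 20.4·0.002519/(2·0.2024) = 0.12699 hr

Final: 0.12699 hr


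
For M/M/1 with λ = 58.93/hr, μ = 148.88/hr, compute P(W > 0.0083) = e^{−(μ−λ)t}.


W ~ Exponential(μ−λ) for M/M/1.
μ − λ = 148.88 − 58.93 = 89.9500
P(W > t) = e^{−(μ−λ)t} = e^{−0.7466} = 0.473982

Final: 0.473982


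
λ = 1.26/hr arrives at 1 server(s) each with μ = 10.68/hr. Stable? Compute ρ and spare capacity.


Total capacity cμ = 1·10.68 = 10.68/hr
ρ = λ/(cμ) = 1.26/10.68 = 0.1180
Stable ⇔ ρ < 1: YES
Spare capacity = cμ − λ = 10.68 − 1.26 = 9.42/hr

Final: ρ = 0.1180; stable; margin = 9.42/hr


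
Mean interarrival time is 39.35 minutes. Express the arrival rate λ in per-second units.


λ = 1/(interarrival time) in consistent units.
1 second = 0.0166667 min, so λ = 0.0166667/39.35 = 0.0004235 per second

Final: 0.0004235 /sec


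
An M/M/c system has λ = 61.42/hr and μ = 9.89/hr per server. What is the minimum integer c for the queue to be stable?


Stability requires cμ > λ ⇔ c > λ/μ.
λ/μ = 61.42/9.89 = 6.2103
Minimum integer c = ⌊6.2103⌋ + 1 = 7
Check: 7·9.89 = 69.23 > 61.42, while 6·9.89 = 59.34 ≤ 61.42

Final: 7 servers


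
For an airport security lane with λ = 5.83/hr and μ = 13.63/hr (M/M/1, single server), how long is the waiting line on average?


ρ = 5.83/13.63 = 0.4277
Lq = ρ²/(1−ρ) = 0.1830/0.5723 = 0.3197

Final: 0.3197


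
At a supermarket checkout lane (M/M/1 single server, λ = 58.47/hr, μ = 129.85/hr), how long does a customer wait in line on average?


ρ = 58.47/129.85 = 0.4503
Wq = ρ/(μ−λ) = 0.4503/(129.85 − 58.47) = 0.4503/71.38 = 0.006308 hr

Final: 0.006308 hr


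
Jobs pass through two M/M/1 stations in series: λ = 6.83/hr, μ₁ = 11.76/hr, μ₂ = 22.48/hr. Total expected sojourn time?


Each node sees arrival rate λ = 6.83/hr (tandem ⇒ throughput preserved).
W₁ = 1/(μ₁−λ) = 1/(11.76−6.83) = 0.20284 hr
W₂ = 1/(μ₂−λ) = 1/(22.48−6.83) = 0.06390 hr
W_total = W₁ + W₂ = 0.20284 + 0.06390 = 0.26674 hr

Final: 0.26674 hr


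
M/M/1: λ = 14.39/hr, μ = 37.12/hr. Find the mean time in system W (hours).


W = 1/(μ−λ) = 1/(37.12 − 14.39) = 1/22.73 = 0.04399 hr

Final: 0.04399 hr


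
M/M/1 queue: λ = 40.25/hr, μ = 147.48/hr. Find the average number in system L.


ρ = λ/μ = 40.25/147.48 = 0.2729
L = ρ/(1−ρ) = 0.2729/(1 − 0.2729) = 0.2729/0.7271 = 0.3754

Final: 0.3754


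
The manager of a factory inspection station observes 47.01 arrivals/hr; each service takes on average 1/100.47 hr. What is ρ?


ρ = λ/μ = 47.01/100.47 = 0.4679

Final: 0.4679


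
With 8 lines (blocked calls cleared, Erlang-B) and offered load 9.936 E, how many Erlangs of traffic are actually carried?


B(8,9.936) = 0.335314 (Erlang-B)
Carried load = a(1 − B) = 9.936·(1 − 0.335314) = 9.936·0.664686 = 6.6043 E

Final: 6.6043 Erlangs


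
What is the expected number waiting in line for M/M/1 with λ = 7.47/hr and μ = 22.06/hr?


ρ = 7.47/22.06 = 0.3386
Lq = ρ²/(1−ρ) = 0.1147/0.6614 = 0.1734

Final: 0.1734


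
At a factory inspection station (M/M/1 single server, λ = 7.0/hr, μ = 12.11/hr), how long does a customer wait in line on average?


ρ = 7.0/12.11 = 0.5780
Wq = ρ/(μ−λ) = 0.5780/(12.11 − 7.0) = 0.5780/5.11 = 0.1131 hr

Final: 0.1131 hr


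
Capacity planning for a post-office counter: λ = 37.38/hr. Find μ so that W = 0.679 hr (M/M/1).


W = 1/(μ−λ) ⇒ μ − λ = 1/W = 1/0.679 = 1.4728
μ = λ + 1/W = 37.38 + 1.4728 = 38.8528 per hr

Final: 38.8528 /hr


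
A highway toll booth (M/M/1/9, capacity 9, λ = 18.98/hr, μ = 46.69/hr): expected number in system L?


ρ = 18.98/46.69 = 0.4065
L = ρ[1 − (K+1)ρ^K + Kρ^(K+1)] / [(1−ρ)(1−ρ^(K+1))]
Numerator: 0.4065·(1 − 10·0.0003031 + 9·0.0001232) = 0.405730
Denominator: (0.5935)·(0.999877) = 0.593416
L = 0.405730/0.593416 = 0.6837

Final: 0.6837


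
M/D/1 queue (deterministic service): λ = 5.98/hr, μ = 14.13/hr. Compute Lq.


ρ = 5.98/14.13 = 0.4232
M/D/1: Lq = ρ²/(2(1−ρ)) = 0.1791/(2·0.5768) = 0.15526

Final: 0.15526


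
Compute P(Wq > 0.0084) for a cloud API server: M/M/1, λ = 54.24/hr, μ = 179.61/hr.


ρ = 54.24/179.61 = 0.3020
P(Wq > t) = ρ·e^{−(μ−λ)t} = 0.3020·e^{−1.0531}
= 0.3020·0.348852 = 0.105349

Final: 0.105349


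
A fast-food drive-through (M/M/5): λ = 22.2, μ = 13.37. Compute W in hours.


a = 1.6604; ρ = 0.3321; P₀ = 0.189533
Lq = P₀·a^c·ρ/(c!(1−ρ)²) = 0.01484
Wq = Lq/λ = 0.01484/22.2 = 0.0006685 hr
W = Wq + 1/μ = 0.0006685 + 0.07479 = 0.07546 hr

Final: 0.07546 hr


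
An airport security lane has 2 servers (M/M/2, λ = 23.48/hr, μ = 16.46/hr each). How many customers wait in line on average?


a = λ/μ = 1.4265; ρ = a/2 = 0.7132
P₀ = 0.167376
Lq = P₀·a^c·ρ / (c!·(1−ρ)²) = 0.167376·2.03487·0.7132/(2·0.08223)
= 1.47711

Final: 1.47711


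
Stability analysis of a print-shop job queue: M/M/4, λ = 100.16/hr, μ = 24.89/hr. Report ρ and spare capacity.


Total capacity cμ = 4·24.89 = 99.56/hr
ρ = λ/(cμ) = 100.16/99.56 = 1.0060
Stable ⇔ ρ < 1: NO
Spare capacity = cμ − λ = 99.56 − 100.16 = -0.60/hr

Final: ρ = 1.0060; unstable; margin = -0.60/hr


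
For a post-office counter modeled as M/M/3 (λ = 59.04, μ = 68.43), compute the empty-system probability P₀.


a = λ/μ = 59.04/68.43 = 0.8628; ρ = a/c = 0.2876
Σ_{k=0}^{2} a^k/k! (terms k=0..2) = 1.00000 + 0.86278 + 0.37219 = 2.23497
Tail: a^3/(3!(1−ρ)) = 0.64224/(6·0.7124) = 0.15025
P₀ = 1/(2.23497 + 0.15025) = 1/2.38523 = 0.419248

Final: 0.419248


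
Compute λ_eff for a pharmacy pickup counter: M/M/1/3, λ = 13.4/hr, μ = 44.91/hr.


ρ = 0.2984; P_K = (1−ρ)ρ^3/(1−ρ^4) = 0.018787
λ_eff = λ(1 − P_K) = 13.4·(1 − 0.018787) = 13.4·0.981213 = 13.1483 /hr

Final: 13.1483 /hr


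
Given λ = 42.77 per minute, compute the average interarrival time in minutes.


Mean interarrival time = 1/λ = 1/42.77 minute = 0.02338 minute
In minutes: 0.02338 × 1 = 0.02338 min

Final: 0.02338 min


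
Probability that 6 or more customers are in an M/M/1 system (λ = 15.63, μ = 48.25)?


ρ = 15.63/48.25 = 0.3239
P(N ≥ n) = ρ^n = 0.3239^6 = 0.001156

Final: 0.001156


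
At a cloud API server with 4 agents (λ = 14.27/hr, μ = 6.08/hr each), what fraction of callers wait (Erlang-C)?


a = λ/μ = 2.3470; ρ = a/4 = 0.5868
P₀ = 0.088372 (from M/M/c formula)
C(c,a) = [a^c/(c!(1−ρ))]·P₀ = [30.34461/(24·0.4132)]·0.088372
= 3.05962·0.088372 = 0.270386

Final: 0.270386


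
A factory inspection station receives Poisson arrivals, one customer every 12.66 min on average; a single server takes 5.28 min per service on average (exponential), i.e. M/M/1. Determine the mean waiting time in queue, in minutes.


λ = 60/12.66 = 4.7393 /hr
μ = 60/5.28 = 11.3636 /hr
ρ = λ/μ = 4.7393/11.3636 = 0.4171
Wq = ρ/(μ−λ) = 0.4171/(11.3636−4.7393) = 0.06296 hr
In minutes: 0.06296·60 = 3.778 min

Final: 3.778 min


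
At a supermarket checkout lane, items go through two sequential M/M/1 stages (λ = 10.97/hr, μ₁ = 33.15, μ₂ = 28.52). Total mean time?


Each node sees arrival rate λ = 10.97/hr (tandem ⇒ throughput preserved).
W₁ = 1/(μ₁−λ) = 1/(33.15−10.97) = 0.04509 hr
W₂ = 1/(μ₂−λ) = 1/(28.52−10.97) = 0.05698 hr
W_total = W₁ + W₂ = 0.04509 + 0.05698 = 0.10207 hr

Final: 0.10207 hr


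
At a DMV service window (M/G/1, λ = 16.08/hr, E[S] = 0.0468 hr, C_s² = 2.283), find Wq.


ρ = λ·E[S] = 16.08·0.0468 = 0.7525
E[S²] = E[S]²(1+C_s²) = 0.0468²·(1+2.283) = 0.007191
Wq = λ·E[S²]/(2(1−ρ)) = 16.08·0.007191/(2·0.2475) = 0.23363 hr

Final: 0.23363 hr


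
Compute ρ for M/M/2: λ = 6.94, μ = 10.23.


ρ = λ/(cμ) = 6.94/(2·10.23) = 6.94/20.46 = 0.3392

Final: 0.3392


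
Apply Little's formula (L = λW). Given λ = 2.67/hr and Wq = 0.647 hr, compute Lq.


Lq = λWq = 2.67·0.647 = 1.7275

Final: 1.7275


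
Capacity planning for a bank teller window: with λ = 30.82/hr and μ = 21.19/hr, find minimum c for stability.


Stability requires cμ > λ ⇔ c > λ/μ.
λ/μ = 30.82/21.19 = 1.4545
Minimum integer c = ⌊1.4545⌋ + 1 = 2
Check: 2·21.19 = 42.38 > 30.82, while 1·21.19 = 21.19 ≤ 30.82

Final: 2 servers


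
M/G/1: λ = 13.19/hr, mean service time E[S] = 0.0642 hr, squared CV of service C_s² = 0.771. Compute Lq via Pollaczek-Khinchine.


ρ = λ·E[S] = 13.19·0.0642 = 0.8468
Lq = ρ²(1+C_s²)/(2(1−ρ)) = 0.7171·(1+0.771)/(2·0.1532)
= 0.7171·1.7710/0.3064 = 4.14461

Final: 4.14461


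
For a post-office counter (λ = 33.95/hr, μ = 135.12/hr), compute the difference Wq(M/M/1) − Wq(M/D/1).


ρ = 33.95/135.12 = 0.2513
Wq(M/M/1) = ρ/(μ−λ) = 0.2513/101.17 = 0.002484 hr
Wq(M/D/1) = ρ/(2(μ−λ)) = 0.001242 hr
Savings = 0.002484 − 0.001242 = 0.001242 hr

Final: 0.001242 hr


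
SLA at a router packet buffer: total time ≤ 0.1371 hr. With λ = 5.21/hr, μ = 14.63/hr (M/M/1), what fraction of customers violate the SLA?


W ~ Exponential(μ−λ) for M/M/1.
μ − λ = 14.63 − 5.21 = 9.4200
P(W > t) = e^{−(μ−λ)t} = e^{−1.2915} = 0.274863

Final: 0.274863


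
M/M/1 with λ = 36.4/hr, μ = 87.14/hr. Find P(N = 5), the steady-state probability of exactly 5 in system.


ρ = 36.4/87.14 = 0.4177
P_n = (1−ρ)·ρ^n = (1 − 0.4177)·0.4177^5 = 0.5823·0.012718 = 0.007405

Final: 0.007405


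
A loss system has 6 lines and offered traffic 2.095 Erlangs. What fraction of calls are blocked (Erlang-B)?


B(c,a) = (a^c/c!) / Σ_{k=0}^{c} a^k/k!
a^6/6! = 0.117428
Σ terms (k=0..6): 1.00000 + 2.09500 + 2.19451 + 1.53250 + 0.80265 + 0.33631 + 0.11743 = 8.078399
B = 0.117428/8.078399 = 0.014536

Final: 0.014536


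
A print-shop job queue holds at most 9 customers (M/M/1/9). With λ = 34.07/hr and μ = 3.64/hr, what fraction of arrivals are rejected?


ρ = λ/μ = 34.07/3.64 = 9.3599
P_K = (1−ρ)ρ^K/(1−ρ^(K+1)) = (-8.3599·551361896.082990)/(1 − 5160686758.117438)
= -4609324862.034448/-5160686757.117438 = 0.893161

Final: 0.893161


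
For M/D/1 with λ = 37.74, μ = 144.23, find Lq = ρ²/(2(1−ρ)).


ρ = 37.74/144.23 = 0.2617
M/D/1: Lq = ρ²/(2(1−ρ)) = 0.06847/(2·0.7383) = 0.04637

Final: 0.04637


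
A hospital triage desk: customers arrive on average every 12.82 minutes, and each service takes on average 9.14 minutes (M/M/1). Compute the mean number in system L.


λ = 60/12.82 = 4.6802 /hr
μ = 60/9.14 = 6.5646 /hr
ρ = λ/μ = 4.6802/6.5646 = 0.7129
L = ρ/(1−ρ) = 0.7129/0.2871 = 2.4837

Final: 2.4837


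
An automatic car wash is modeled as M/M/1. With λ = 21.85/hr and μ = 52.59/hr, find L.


ρ = λ/μ = 21.85/52.59 = 0.4155
L = ρ/(1−ρ) = 0.4155/(1 − 0.4155) = 0.4155/0.5845 = 0.7108

Final: 0.7108


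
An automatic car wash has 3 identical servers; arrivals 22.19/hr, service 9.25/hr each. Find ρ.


ρ = λ/(cμ) = 22.19/(3·9.25) = 22.19/27.75 = 0.7996

Final: 0.7996


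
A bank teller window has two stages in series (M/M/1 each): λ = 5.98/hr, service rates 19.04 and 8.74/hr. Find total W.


Each node sees arrival rate λ = 5.98/hr (tandem ⇒ throughput preserved).
W₁ = 1/(μ₁−λ) = 1/(19.04−5.98) = 0.07657 hr
W₂ = 1/(μ₂−λ) = 1/(8.74−5.98) = 0.36232 hr
W_total = W₁ + W₂ = 0.07657 + 0.36232 = 0.43889 hr

Final: 0.43889 hr


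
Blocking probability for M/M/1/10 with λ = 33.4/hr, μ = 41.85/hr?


ρ = λ/μ = 33.4/41.85 = 0.7981
P_K = (1−ρ)ρ^K/(1−ρ^(K+1)) = (0.2019·0.104836)/(1 − 0.083668)
= 0.021168/0.916332 = 0.023100

Final: 0.023100


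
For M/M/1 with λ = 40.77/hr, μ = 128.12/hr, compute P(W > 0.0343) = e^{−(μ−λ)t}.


W ~ Exponential(μ−λ) for M/M/1.
μ − λ = 128.12 − 40.77 = 87.3500
P(W > t) = e^{−(μ−λ)t} = e^{−2.9961} = 0.049981

Final: 0.049981


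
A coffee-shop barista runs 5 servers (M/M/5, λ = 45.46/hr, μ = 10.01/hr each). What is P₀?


a = λ/μ = 45.46/10.01 = 4.5415; ρ = a/c = 0.9083
Σ_{k=0}^{4} a^k/k! (terms k=0..4) = 1.00000 + 4.54146 + 10.31242 + 15.61115 + 17.72434 = 49.18937
Tail: a^5/(5!(1−ρ)) = 1931.86498/(120·0.09171) = 175.54438
P₀ = 1/(49.18937 + 175.54438) = 1/224.73375 = 0.004450

Final: 0.004450


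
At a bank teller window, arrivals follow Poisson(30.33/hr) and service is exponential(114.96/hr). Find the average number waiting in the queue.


ρ = 30.33/114.96 = 0.2638
Lq = ρ²/(1−ρ) = 0.06961/0.7362 = 0.09455

Final: 0.09455


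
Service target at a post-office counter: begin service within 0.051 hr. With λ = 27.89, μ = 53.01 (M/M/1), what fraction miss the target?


ρ = 27.89/53.01 = 0.5261
P(Wq > t) = ρ·e^{−(μ−λ)t} = 0.5261·e^{−1.2811}
= 0.5261·0.277726 = 0.146119

Final: 0.146119


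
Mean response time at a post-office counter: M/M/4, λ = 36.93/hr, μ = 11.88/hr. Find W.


a = 3.1086; ρ = 0.7771; P₀ = 0.031841
Lq = P₀·a^c·ρ/(c!(1−ρ)²) = 1.93862
Wq = Lq/λ = 1.93862/36.93 = 0.05249 hr
W = Wq + 1/μ = 0.05249 + 0.08418 = 0.13667 hr

Final: 0.13667 hr


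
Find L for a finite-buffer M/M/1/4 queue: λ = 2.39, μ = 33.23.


ρ = 2.39/33.23 = 0.07192
L = ρ[1 − (K+1)ρ^K + Kρ^(K+1)] / [(1−ρ)(1−ρ^(K+1))]
Numerator: 0.07192·(1 − 5·0.00002676 + 4·0.000001925) = 0.071914
Denominator: (0.9281)·(0.999998) = 0.928075
L = 0.071914/0.928075 = 0.07749

Final: 0.07749


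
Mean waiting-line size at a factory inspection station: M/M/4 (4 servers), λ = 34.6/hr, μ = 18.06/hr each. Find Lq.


a = λ/μ = 1.9158; ρ = a/4 = 0.4790
P₀ = 0.142850
Lq = P₀·a^c·ρ / (c!·(1−ρ)²) = 0.142850·13.47204·0.4790/(24·0.27148)
= 0.14147

Final: 0.14147


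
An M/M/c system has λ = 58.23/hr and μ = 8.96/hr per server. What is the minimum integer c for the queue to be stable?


Stability requires cμ > λ ⇔ c > λ/μ.
λ/μ = 58.23/8.96 = 6.4989
Minimum integer c = ⌊6.4989⌋ + 1 = 7
Check: 7·8.96 = 62.72 > 58.23, while 6·8.96 = 53.76 ≤ 58.23

Final: 7 servers


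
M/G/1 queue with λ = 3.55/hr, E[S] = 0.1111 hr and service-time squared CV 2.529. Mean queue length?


ρ = λ·E[S] = 3.55·0.1111 = 0.3944
Lq = ρ²(1+C_s²)/(2(1−ρ)) = 0.1556·(1+2.529)/(2·0.6056)
= 0.1556·3.5290/1.2112 = 0.45324

Final: 0.45324


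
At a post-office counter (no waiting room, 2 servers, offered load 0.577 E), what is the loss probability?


B(c,a) = (a^c/c!) / Σ_{k=0}^{c} a^k/k!
a^2/2! = 0.166464
Σ terms (k=0..2): 1.00000 + 0.57700 + 0.16646 = 1.743464
B = 0.166464/1.743464 = 0.095479

Final: 0.095479


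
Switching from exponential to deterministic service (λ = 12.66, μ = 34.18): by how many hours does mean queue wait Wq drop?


ρ = 12.66/34.18 = 0.3704
Wq(M/M/1) = ρ/(μ−λ) = 0.3704/21.52 = 0.01721 hr
Wq(M/D/1) = ρ/(2(μ−λ)) = 0.008606 hr
Savings = 0.01721 − 0.008606 = 0.008606 hr

Final: 0.008606 hr


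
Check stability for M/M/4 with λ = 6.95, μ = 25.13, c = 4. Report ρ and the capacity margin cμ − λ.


Total capacity cμ = 4·25.13 = 100.52/hr
ρ = λ/(cμ) = 6.95/100.52 = 0.06914
Stable ⇔ ρ < 1: YES
Spare capacity = cμ − λ = 100.52 − 6.95 = 93.57/hr

Final: ρ = 0.06914; stable; margin = 93.57/hr


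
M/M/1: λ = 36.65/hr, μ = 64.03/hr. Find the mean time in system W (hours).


W = 1/(μ−λ) = 1/(64.03 − 36.65) = 1/27.38 = 0.03652 hr

Final: 0.03652 hr


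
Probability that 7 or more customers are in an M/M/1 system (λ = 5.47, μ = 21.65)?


ρ = 5.47/21.65 = 0.2527
P(N ≥ n) = ρ^n = 0.2527^7 = 0.00006572

Final: 0.00006572


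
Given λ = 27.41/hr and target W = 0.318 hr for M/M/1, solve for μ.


W = 1/(μ−λ) ⇒ μ − λ = 1/W = 1/0.318 = 3.1447
μ = λ + 1/W = 27.41 + 3.1447 = 30.5547 per hr

Final: 30.5547 /hr


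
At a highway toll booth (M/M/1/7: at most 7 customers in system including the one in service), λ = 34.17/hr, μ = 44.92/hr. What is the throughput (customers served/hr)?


ρ = 0.7607; P_K = (1−ρ)ρ^7/(1−ρ^8) = 0.039723
λ_eff = λ(1 − P_K) = 34.17·(1 − 0.039723) = 34.17·0.960277 = 32.8127 /hr

Final: 32.8127 /hr


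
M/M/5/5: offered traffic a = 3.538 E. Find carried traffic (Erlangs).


B(5,3.538) = 0.157527 (Erlang-B)
Carried load = a(1 − B) = 3.538·(1 − 0.157527) = 3.538·0.842473 = 2.9807 E

Final: 2.9807 Erlangs


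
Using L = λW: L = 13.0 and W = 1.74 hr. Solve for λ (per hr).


λ = L/W = 13.0/1.74 = 7.4713 /hr

Final: 7.4713 /hr


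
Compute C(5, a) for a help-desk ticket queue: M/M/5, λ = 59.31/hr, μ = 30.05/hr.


a = λ/μ = 1.9737; ρ = a/5 = 0.3947
P₀ = 0.137977 (from M/M/c formula)
C(c,a) = [a^c/(c!(1−ρ))]·P₀ = [29.95141/(120·0.6053)]·0.137977
= 0.41238·0.137977 = 0.056899

Final: 0.056899


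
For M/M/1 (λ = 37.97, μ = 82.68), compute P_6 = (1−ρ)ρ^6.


ρ = 37.97/82.68 = 0.4592
P_n = (1−ρ)·ρ^n = (1 − 0.4592)·0.4592^6 = 0.5408·0.009381 = 0.005073

Final: 0.005073


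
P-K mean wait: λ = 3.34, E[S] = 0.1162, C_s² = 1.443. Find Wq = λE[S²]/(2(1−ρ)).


ρ = λ·E[S] = 3.34·0.1162 = 0.3881
E[S²] = E[S]²(1+C_s²) = 0.1162²·(1+1.443) = 0.032986
Wq = λ·E[S²]/(2(1−ρ)) = 3.34·0.032986/(2·0.6119) = 0.09003 hr

Final: 0.09003 hr


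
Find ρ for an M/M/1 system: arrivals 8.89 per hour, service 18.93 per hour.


ρ = λ/μ = 8.89/18.93 = 0.4696

Final: 0.4696


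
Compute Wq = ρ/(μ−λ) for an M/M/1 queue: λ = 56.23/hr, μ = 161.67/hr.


ρ = 56.23/161.67 = 0.3478
Wq = ρ/(μ−λ) = 0.3478/(161.67 − 56.23) = 0.3478/105.44 = 0.003299 hr

Final: 0.003299 hr


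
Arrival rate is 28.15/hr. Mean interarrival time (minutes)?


Mean interarrival time = 1/λ = 1/28.15 hour = 0.03552 hour
In minutes: 0.03552 × 60 = 2.1314 min

Final: 2.1314 min


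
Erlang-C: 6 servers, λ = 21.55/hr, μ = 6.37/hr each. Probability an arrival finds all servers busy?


a = λ/μ = 3.3830; ρ = a/6 = 0.5638
P₀ = 0.032805 (from M/M/c formula)
C(c,a) = [a^c/(c!(1−ρ))]·P₀ = [1499.15678/(720·0.4362)]·0.032805
= 4.77386·0.032805 = 0.156606

Final: 0.156606


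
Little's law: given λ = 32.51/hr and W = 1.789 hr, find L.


L = λW = 32.51·1.789 = 58.1604

Final: 58.1604


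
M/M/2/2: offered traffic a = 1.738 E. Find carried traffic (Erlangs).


B(2,1.738) = 0.355510 (Erlang-B)
Carried load = a(1 − B) = 1.738·(1 − 0.355510) = 1.738·0.644490 = 1.1201 E

Final: 1.1201 Erlangs


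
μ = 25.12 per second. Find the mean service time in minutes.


Mean service time = 1/μ = 1/25.12 second = 0.03981 second
In minutes: 0.03981 × 0.0166667 = 0.0006635 min

Final: 0.0006635 min


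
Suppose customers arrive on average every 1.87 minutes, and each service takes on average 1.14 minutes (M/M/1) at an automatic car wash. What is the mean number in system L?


λ = 60/1.87 = 32.0856 /hr
μ = 60/1.14 = 52.6316 /hr
ρ = λ/μ = 32.0856/52.6316 = 0.6096
L = ρ/(1−ρ) = 0.6096/0.3904 = 1.5616

Final: 1.5616


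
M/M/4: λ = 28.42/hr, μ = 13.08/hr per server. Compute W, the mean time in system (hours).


a = 2.1728; ρ = 0.5432; P₀ = 0.107807
Lq = P₀·a^c·ρ/(c!(1−ρ)²) = 0.26061
Wq = Lq/λ = 0.26061/28.42 = 0.009170 hr
W = Wq + 1/μ = 0.009170 + 0.07645 = 0.08562 hr

Final: 0.08562 hr


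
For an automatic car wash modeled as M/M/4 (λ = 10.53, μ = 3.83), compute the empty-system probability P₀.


a = λ/μ = 10.53/3.83 = 2.7493; ρ = a/c = 0.6873
Σ_{k=0}^{3} a^k/k! (terms k=0..3) = 1.00000 + 2.74935 + 3.77946 + 3.46368 = 10.99248
Tail: a^4/(4!(1−ρ)) = 57.13713/(24·0.3127) = 7.61431
P₀ = 1/(10.99248 + 7.61431) = 1/18.60679 = 0.053744

Final: 0.053744


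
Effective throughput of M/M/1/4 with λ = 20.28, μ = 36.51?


ρ = 0.5555; P_K = (1−ρ)ρ^4/(1−ρ^5) = 0.044681
λ_eff = λ(1 − P_K) = 20.28·(1 − 0.044681) = 20.28·0.955319 = 19.3739 /hr

Final: 19.3739 /hr


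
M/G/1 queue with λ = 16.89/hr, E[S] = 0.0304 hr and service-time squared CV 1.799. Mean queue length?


ρ = λ·E[S] = 16.89·0.0304 = 0.5135
Lq = ρ²(1+C_s²)/(2(1−ρ)) = 0.2636·(1+1.799)/(2·0.4865)
= 0.2636·2.7990/0.9731 = 0.75833

Final: 0.75833


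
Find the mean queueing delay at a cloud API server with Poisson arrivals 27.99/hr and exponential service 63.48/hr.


ρ = 27.99/63.48 = 0.4409
Wq = ρ/(μ−λ) = 0.4409/(63.48 − 27.99) = 0.4409/35.49 = 0.01242 hr

Final: 0.01242 hr


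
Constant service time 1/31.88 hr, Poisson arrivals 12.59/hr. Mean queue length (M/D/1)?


ρ = 12.59/31.88 = 0.3949
M/D/1: Lq = ρ²/(2(1−ρ)) = 0.1560/(2·0.6051) = 0.12888

Final: 0.12888


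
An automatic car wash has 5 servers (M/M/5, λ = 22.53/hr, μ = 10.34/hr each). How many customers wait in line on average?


a = λ/μ = 2.1789; ρ = a/5 = 0.4358
P₀ = 0.111838
Lq = P₀·a^c·ρ / (c!·(1−ρ)²) = 0.111838·49.11377·0.4358/(120·0.31834)
= 0.06266

Final: 0.06266


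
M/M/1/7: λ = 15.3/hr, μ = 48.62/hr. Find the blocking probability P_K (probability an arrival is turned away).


ρ = λ/μ = 15.3/48.62 = 0.3147
P_K = (1−ρ)ρ^K/(1−ρ^(K+1)) = (0.6853·0.0003056)/(1 − 0.00009616)
= 0.0002094/0.999904 = 0.0002094

Final: 0.0002094


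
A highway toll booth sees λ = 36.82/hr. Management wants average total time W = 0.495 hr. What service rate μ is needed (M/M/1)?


W = 1/(μ−λ) ⇒ μ − λ = 1/W = 1/0.495 = 2.0202
μ = λ + 1/W = 36.82 + 2.0202 = 38.8402 per hr

Final: 38.8402 /hr


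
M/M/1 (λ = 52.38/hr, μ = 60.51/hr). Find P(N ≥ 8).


ρ = 52.38/60.51 = 0.8656
P(N ≥ n) = ρ^n = 0.8656^8 = 0.315287

Final: 0.315287


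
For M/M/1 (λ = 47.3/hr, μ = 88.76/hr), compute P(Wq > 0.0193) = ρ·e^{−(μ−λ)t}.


ρ = 47.3/88.76 = 0.5329
P(Wq > t) = ρ·e^{−(μ−λ)t} = 0.5329·e^{−0.8002}
= 0.5329·0.449249 = 0.239404

Final: 0.239404


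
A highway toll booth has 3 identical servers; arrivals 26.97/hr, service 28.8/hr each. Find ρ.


ρ = λ/(cμ) = 26.97/(3·28.8) = 26.97/86.40 = 0.3122

Final: 0.3122


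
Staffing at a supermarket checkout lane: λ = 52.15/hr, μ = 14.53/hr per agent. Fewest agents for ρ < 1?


Stability requires cμ > λ ⇔ c > λ/μ.
λ/μ = 52.15/14.53 = 3.5891
Minimum integer c = ⌊3.5891⌋ + 1 = 4
Check: 4·14.53 = 58.12 > 52.15, while 3·14.53 = 43.59 ≤ 52.15

Final: 4 servers


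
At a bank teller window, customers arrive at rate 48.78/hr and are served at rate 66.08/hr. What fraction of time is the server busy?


ρ = λ/μ = 48.78/66.08 = 0.7382

Final: 0.7382


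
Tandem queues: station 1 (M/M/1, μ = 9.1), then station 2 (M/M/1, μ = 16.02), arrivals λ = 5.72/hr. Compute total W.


Each node sees arrival rate λ = 5.72/hr (tandem ⇒ throughput preserved).
W₁ = 1/(μ₁−λ) = 1/(9.1−5.72) = 0.29586 hr
W₂ = 1/(μ₂−λ) = 1/(16.02−5.72) = 0.09709 hr
W_total = W₁ + W₂ = 0.29586 + 0.09709 = 0.39295 hr

Final: 0.39295 hr


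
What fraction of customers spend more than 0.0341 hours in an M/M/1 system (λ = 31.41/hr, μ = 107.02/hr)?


W ~ Exponential(μ−λ) for M/M/1.
μ − λ = 107.02 − 31.41 = 75.6100
P(W > t) = e^{−(μ−λ)t} = e^{−2.5783} = 0.075903

Final: 0.075903


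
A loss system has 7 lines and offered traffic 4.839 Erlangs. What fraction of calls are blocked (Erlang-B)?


B(c,a) = (a^c/c!) / Σ_{k=0}^{c} a^k/k!
a^7/7! = 12.327040
Σ terms (k=0..7): 1.00000 + 4.83900 + 11.70796 + 18.88494 + 22.84606 + 22.11041 + 17.83205 + 12.32704 = 111.547460
B = 12.327040/111.547460 = 0.110509

Final: 0.110509


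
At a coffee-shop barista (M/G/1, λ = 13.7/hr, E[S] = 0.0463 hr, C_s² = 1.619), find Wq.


ρ = λ·E[S] = 13.7·0.0463 = 0.6343
E[S²] = E[S]²(1+C_s²) = 0.0463²·(1+1.619) = 0.005614
Wq = λ·E[S²]/(2(1−ρ)) = 13.7·0.005614/(2·0.3657) = 0.10517 hr

Final: 0.10517 hr


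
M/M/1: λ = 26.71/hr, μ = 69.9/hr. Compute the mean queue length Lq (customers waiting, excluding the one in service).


ρ = 26.71/69.9 = 0.3821
Lq = ρ²/(1−ρ) = 0.1460/0.6179 = 0.2363

Final: 0.2363


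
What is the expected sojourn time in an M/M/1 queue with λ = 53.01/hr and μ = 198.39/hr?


W = 1/(μ−λ) = 1/(198.39 − 53.01) = 1/145.38 = 0.006879 hr

Final: 0.006879 hr


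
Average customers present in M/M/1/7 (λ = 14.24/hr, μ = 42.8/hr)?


ρ = 14.24/42.8 = 0.3327
L = ρ[1 − (K+1)ρ^K + Kρ^(K+1)] / [(1−ρ)(1−ρ^(K+1))]
Numerator: 0.3327·(1 − 8·0.0004513 + 7·0.0001502) = 0.331859
Denominator: (0.6673)·(0.999850) = 0.667190
L = 0.331859/0.667190 = 0.4974

Final: 0.4974


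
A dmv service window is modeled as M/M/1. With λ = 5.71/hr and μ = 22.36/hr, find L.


ρ = λ/μ = 5.71/22.36 = 0.2554
L = ρ/(1−ρ) = 0.2554/(1 − 0.2554) = 0.2554/0.7446 = 0.3429

Final: 0.3429


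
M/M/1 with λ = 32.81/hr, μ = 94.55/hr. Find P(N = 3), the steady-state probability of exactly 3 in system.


ρ = 32.81/94.55 = 0.3470
P_n = (1−ρ)·ρ^n = (1 − 0.3470)·0.3470^3 = 0.6530·0.041786 = 0.027286

Final: 0.027286


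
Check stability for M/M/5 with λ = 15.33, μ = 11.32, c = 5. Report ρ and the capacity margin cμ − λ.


Total capacity cμ = 5·11.32 = 56.60/hr
ρ = λ/(cμ) = 15.33/56.60 = 0.2708
Stable ⇔ ρ < 1: YES
Spare capacity = cμ − λ = 56.60 − 15.33 = 41.27/hr

Final: ρ = 0.2708; stable; margin = 41.27/hr


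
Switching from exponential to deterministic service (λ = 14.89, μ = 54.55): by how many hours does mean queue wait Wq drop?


ρ = 14.89/54.55 = 0.2730
Wq(M/M/1) = ρ/(μ−λ) = 0.2730/39.66 = 0.006883 hr
Wq(M/D/1) = ρ/(2(μ−λ)) = 0.003441 hr
Savings = 0.006883 − 0.003441 = 0.003441 hr

Final: 0.003441 hr


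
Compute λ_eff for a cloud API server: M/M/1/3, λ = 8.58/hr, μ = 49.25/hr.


ρ = 0.1742; P_K = (1−ρ)ρ^3/(1−ρ^4) = 0.004370
λ_eff = λ(1 − P_K) = 8.58·(1 − 0.004370) = 8.58·0.995630 = 8.5425 /hr

Final: 8.5425 /hr


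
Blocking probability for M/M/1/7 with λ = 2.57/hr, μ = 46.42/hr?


ρ = λ/μ = 2.57/46.42 = 0.05536
P_K = (1−ρ)ρ^K/(1−ρ^(K+1)) = (0.9446·0.000000001594)/(1 − 8.827e-11)
= 0.000000001506/1.000000 = 0.000000001506

Final: 0.000000001506


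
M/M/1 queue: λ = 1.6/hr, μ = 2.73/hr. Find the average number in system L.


ρ = λ/μ = 1.6/2.73 = 0.5861
L = ρ/(1−ρ) = 0.5861/(1 − 0.5861) = 0.5861/0.4139 = 1.4159

Final: 1.4159


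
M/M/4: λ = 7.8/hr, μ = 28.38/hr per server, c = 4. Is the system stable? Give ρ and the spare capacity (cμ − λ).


Total capacity cμ = 4·28.38 = 113.52/hr
ρ = λ/(cμ) = 7.8/113.52 = 0.06871
Stable ⇔ ρ < 1: YES
Spare capacity = cμ − λ = 113.52 − 7.8 = 105.72/hr

Final: ρ = 0.06871; stable; margin = 105.72/hr


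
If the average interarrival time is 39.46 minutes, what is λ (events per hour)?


λ = 1/(interarrival time) in consistent units.
1 hour = 60 min, so λ = 60/39.46 = 1.5205 per hour

Final: 1.5205 /hr


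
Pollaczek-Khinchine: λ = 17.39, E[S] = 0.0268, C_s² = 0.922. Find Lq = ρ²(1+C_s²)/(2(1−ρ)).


ρ = λ·E[S] = 17.39·0.0268 = 0.4661
Lq = ρ²(1+C_s²)/(2(1−ρ)) = 0.2172·(1+0.922)/(2·0.5339)
= 0.2172·1.9220/1.0679 = 0.39092

Final: 0.39092


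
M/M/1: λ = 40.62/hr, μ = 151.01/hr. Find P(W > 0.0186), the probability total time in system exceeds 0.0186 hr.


W ~ Exponential(μ−λ) for M/M/1.
μ − λ = 151.01 − 40.62 = 110.3900
P(W > t) = e^{−(μ−λ)t} = e^{−2.0533} = 0.128317

Final: 0.128317


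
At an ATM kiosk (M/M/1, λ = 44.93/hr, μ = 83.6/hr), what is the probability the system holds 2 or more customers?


ρ = 44.93/83.6 = 0.5374
P(N ≥ n) = ρ^n = 0.5374^2 = 0.288842

Final: 0.288842


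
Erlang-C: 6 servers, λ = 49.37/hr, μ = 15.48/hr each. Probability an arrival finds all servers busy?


a = λ/μ = 3.1893; ρ = a/6 = 0.5315
P₀ = 0.040222 (from M/M/c formula)
C(c,a) = [a^c/(c!(1−ρ))]·P₀ = [1052.33260/(720·0.4685)]·0.040222
= 3.11999·0.040222 = 0.125492

Final: 0.125492


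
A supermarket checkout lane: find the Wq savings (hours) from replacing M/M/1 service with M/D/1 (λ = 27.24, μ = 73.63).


ρ = 27.24/73.63 = 0.3700
Wq(M/M/1) = ρ/(μ−λ) = 0.3700/46.39 = 0.007975 hr
Wq(M/D/1) = ρ/(2(μ−λ)) = 0.003987 hr
Savings = 0.007975 − 0.003987 = 0.003987 hr

Final: 0.003987 hr


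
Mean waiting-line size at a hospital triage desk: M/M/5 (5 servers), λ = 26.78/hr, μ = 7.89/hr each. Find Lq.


a = λ/μ = 3.3942; ρ = a/5 = 0.6788
P₀ = 0.029507
Lq = P₀·a^c·ρ / (c!·(1−ρ)²) = 0.029507·450.47205·0.6788/(120·0.10315)
= 0.72899

Final: 0.72899


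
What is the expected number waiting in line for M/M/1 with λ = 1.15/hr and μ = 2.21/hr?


ρ = 1.15/2.21 = 0.5204
Lq = ρ²/(1−ρ) = 0.2708/0.4796 = 0.5645

Final: 0.5645


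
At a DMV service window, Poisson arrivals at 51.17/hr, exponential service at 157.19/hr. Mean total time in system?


W = 1/(μ−λ) = 1/(157.19 − 51.17) = 1/106.02 = 0.009432 hr

Final: 0.009432 hr


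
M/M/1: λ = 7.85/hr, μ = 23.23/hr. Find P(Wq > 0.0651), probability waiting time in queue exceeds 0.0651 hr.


ρ = 7.85/23.23 = 0.3379
P(Wq > t) = ρ·e^{−(μ−λ)t} = 0.3379·e^{−1.0012}
= 0.3379·0.367424 = 0.124162

Final: 0.124162


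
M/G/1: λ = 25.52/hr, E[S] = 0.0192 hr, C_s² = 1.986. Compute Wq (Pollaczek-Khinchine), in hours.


ρ = λ·E[S] = 25.52·0.0192 = 0.4900
E[S²] = E[S]²(1+C_s²) = 0.0192²·(1+1.986) = 0.001101
Wq = λ·E[S²]/(2(1−ρ)) = 25.52·0.001101/(2·0.5100) = 0.02754 hr

Final: 0.02754 hr


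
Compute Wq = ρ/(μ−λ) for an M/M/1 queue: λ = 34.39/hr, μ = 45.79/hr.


ρ = 34.39/45.79 = 0.7510
Wq = ρ/(μ−λ) = 0.7510/(45.79 − 34.39) = 0.7510/11.40 = 0.06588 hr

Final: 0.06588 hr
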